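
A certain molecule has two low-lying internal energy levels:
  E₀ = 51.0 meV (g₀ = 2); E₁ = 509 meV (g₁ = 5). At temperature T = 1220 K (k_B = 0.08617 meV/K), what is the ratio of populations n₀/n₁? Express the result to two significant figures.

k_BT = 0.08617 × 1220 K = 105.1 meV.
n₀/n₁ = (g₀/g₁) exp[−(E₀−E₁)/kT] = (2/5) × exp(−(-458.0 meV)/(105.1 meV)) = (2/5) × exp(4.358) = 31.

31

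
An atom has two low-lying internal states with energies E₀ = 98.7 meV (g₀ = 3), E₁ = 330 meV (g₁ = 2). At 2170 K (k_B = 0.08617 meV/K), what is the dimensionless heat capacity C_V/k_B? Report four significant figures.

k_BT = 0.08617 × 2170 K = 186.989 meV.
Eᵢ/kT = 0.527839, 1.76481.
Z = Σ gᵢe^(−Eᵢ/kT) = 3·e^(−0.527839) + 2·e^(−1.76481) = 1.76963 + 0.342439 = 2.11207.
⟨E⟩ = 136.202 meV, ⟨E²⟩ = 25818.6 meV².
C_V/k_B = (⟨E²⟩ − ⟨E⟩²)/(kT)² = (25818.6 − 18551.0)/34964.9 = 0.2079.

0.2079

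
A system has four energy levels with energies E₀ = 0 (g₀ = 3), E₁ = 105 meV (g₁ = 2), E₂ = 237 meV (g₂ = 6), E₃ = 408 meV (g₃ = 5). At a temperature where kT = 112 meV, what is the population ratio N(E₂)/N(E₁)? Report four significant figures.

0.9232

n₂/n₁ = (g₂/g₁) exp[−(E₂−E₁)/kT] = (6/2) × exp(−(132 meV)/(112 meV)) = (6/2) × exp(-1.17857) = 0.9232.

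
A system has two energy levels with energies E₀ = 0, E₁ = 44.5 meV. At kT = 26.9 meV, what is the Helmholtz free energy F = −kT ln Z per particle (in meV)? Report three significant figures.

Eᵢ/kT = 0, 1.6543.
Z = Σ e^(−Eᵢ/kT) = e^(−0) + e^(−1.6543) = 1.0000 + 0.19123 = 1.1912.
F = −kT ln Z = −26.9 × ln(1.1912) = −26.9 × 0.17496 = -4.71 meV.

-4.71 meV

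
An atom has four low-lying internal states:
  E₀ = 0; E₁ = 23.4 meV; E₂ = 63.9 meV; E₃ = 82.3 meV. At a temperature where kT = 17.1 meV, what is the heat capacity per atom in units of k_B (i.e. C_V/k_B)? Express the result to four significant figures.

0.6383

Eᵢ/kT = 0, 1.36842, 3.73684, 4.81287.
Z = Σ e^(−Eᵢ/kT) = e^(−0) + e^(−1.36842) + e^(−3.73684) + e^(−4.81287) = 1.00000 + 0.254509 + 0.0238293 + 0.00812451 = 1.28646.
⟨E⟩ = 6.33277 meV, ⟨E²⟩ = 226.737 meV².
C_V/k_B = (⟨E²⟩ − ⟨E⟩²)/(kT)² = (226.737 − 40.1040)/292.410 = 0.6383.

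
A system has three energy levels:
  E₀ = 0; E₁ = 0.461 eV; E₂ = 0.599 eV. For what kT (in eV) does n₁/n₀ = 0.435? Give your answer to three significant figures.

n₁/n₀ = exp[−(E₁−E₀)/kT] = 0.435.
⇒ (E₁−E₀)/kT = ln(1/0.435) = ln(2.2989) = 0.83243.
kT = 0.461 eV / 0.83243 = 0.554 eV.

0.554 eV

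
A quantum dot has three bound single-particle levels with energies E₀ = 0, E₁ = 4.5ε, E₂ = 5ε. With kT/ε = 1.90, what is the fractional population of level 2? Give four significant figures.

Eᵢ/kT = 0, 2.36842, 2.63158.
Z = Σ e^(−Eᵢ/kT) = e^(−0) + e^(−2.36842) + e^(−2.63158) = 1.00000 + 0.0936285 + 0.0719647 = 1.16559.
P₂ = e^(−E₂/kT) / Z = 0.0719647/1.16559 = 0.06174.

0.06174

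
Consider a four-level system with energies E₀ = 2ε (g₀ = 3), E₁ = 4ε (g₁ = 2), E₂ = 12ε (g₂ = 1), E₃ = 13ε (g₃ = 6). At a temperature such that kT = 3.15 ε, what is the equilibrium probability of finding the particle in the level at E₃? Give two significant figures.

0.043

Eᵢ/kT = 0.6349, 1.270, 3.810, 4.127.
Z = Σ gᵢe^(−Eᵢ/kT) = 3·e^(−0.6349) + 2·e^(−1.270) + 1·e^(−3.810) + 6·e^(−4.127) = 1.590 + 0.5617 + 0.02215 + 0.09679 = 2.271.
P₃ = g₃ e^(−E₃/kT) / Z = 0.09679/2.271 = 0.043.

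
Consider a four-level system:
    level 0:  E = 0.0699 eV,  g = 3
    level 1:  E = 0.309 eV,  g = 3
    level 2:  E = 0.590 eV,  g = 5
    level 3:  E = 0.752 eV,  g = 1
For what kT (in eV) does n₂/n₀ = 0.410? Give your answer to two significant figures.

0.37 eV

n₂/n₀ = (g₂/g₀) exp[−(E₂−E₀)/kT] = 0.410.
⇒ (E₂−E₀)/kT = ln((5/3)/0.410) = ln(4.065) = 1.402.
kT = 0.5201 eV / 1.402 = 0.37 eV.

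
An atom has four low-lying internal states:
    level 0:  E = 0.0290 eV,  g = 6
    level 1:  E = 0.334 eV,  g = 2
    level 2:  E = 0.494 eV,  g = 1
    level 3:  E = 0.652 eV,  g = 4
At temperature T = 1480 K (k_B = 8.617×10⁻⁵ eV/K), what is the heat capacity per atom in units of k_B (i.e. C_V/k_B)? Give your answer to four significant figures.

k_BT = 8.617×10⁻⁵ × 1480 K = 0.127532 eV.
Eᵢ/kT = 0.227394, 2.61895, 3.87354, 5.11244.
Z = Σ gᵢe^(−Eᵢ/kT) = 6·e^(−0.227394) + 2·e^(−2.61895) + 1·e^(−3.87354) + 4·e^(−5.11244) = 4.77964 + 0.145759 + 0.0207847 + 0.0240855 = 4.97027.
⟨E⟩ = 0.0429080 eV, ⟨E²⟩ = 0.00716078 eV².
C_V/k_B = (⟨E²⟩ − ⟨E⟩²)/(kT)² = (0.00716078 − 0.00184110)/0.0162644 = 0.3271.

0.3271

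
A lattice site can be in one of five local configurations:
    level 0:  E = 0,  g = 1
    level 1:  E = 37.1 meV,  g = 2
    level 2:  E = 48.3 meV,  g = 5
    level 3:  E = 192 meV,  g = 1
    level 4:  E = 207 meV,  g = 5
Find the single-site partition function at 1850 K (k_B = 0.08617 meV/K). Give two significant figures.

Z = 7.9

k_BT = 0.08617 × 1850 K = 159.4 meV.
Eᵢ/kT = 0, 0.2327, 0.3030, 1.205, 1.299.
Z = Σ gᵢe^(−Eᵢ/kT) = 1·e^(−0) + 2·e^(−0.2327) + 5·e^(−0.3030) + 1·e^(−1.205) + 5·e^(−1.299) = 1.000 + 1.585 + 3.693 + 0.2997 + 1.364 = 7.942.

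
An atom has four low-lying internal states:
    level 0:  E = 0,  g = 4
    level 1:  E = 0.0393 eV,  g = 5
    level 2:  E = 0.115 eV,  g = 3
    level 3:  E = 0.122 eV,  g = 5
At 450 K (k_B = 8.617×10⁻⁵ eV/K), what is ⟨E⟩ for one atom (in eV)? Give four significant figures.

0.01865 eV

k_BT = 8.617×10⁻⁵ × 450 K = 0.0387765 eV.
Eᵢ/kT = 0, 1.01350, 2.96571, 3.14624.
Z = Σ gᵢe^(−Eᵢ/kT) = 4·e^(−0) + 5·e^(−1.01350) + 3·e^(−2.96571) + 5·e^(−3.14624) = 4.00000 + 1.81473 + 0.154572 + 0.215068 = 6.18437.
⟨E⟩ = Σ Eᵢ gᵢe^(−Eᵢ/kT) / Z = (0·4.00000 + 0.0393·1.81473 + 0.115·0.154572 + 0.122·0.215068) / 6.18437 = 0.01865 eV.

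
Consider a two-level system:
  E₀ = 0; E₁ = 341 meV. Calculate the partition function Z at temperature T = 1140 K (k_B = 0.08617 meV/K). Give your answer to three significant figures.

Z = 1.03

k_BT = 0.08617 × 1140 K = 98.234 meV.
Eᵢ/kT = 0, 3.4713.
Z = Σ e^(−Eᵢ/kT) = e^(−0) + e^(−3.4713) = 1.0000 + 0.031077 = 1.0311.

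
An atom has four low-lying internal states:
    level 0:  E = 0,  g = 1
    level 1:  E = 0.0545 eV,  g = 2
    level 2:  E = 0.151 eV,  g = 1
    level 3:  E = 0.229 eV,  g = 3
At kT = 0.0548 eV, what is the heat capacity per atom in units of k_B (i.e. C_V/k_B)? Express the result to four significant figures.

Eᵢ/kT = 0, 0.994526, 2.75547, 4.17883.
Z = Σ gᵢe^(−Eᵢ/kT) = 1·e^(−0) + 2·e^(−0.994526) + 1·e^(−2.75547) + 3·e^(−4.17883) = 1.00000 + 0.739797 + 0.0635791 + 0.0459493 = 1.84933.
⟨E⟩ = 0.0326831 eV, ⟨E²⟩ = 0.00327507 eV².
C_V/k_B = (⟨E²⟩ − ⟨E⟩²)/(kT)² = (0.00327507 − 0.00106819)/0.00300304 = 0.7349.

0.7349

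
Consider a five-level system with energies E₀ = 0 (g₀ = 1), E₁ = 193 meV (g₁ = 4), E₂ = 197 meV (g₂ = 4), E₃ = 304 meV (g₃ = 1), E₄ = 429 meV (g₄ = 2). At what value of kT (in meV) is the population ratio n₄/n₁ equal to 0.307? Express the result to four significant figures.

n₄/n₁ = (g₄/g₁) exp[−(E₄−E₁)/kT] = 0.307.
⇒ (E₄−E₁)/kT = ln((2/4)/0.307) = ln(1.62866) = 0.487758.
kT = 236 meV / 0.487758 = 483.8 meV.

483.8 meV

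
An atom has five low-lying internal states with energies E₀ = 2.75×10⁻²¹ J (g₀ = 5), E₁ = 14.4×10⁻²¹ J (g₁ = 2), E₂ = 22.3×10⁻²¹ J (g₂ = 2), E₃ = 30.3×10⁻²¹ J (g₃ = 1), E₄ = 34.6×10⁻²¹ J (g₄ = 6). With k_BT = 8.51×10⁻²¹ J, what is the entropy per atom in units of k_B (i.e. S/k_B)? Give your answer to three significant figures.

Eᵢ/kT = 0.32315, 1.6921, 2.6204, 3.5605, 4.0658.
Z = Σ gᵢe^(−Eᵢ/kT) = 5·e^(−0.32315) + 2·e^(−1.6921) + 2·e^(−2.6204) + 1·e^(−3.5605) + 6·e^(−4.0658) = 3.6193 + 0.36826 + 0.14555 + 0.028425 + 0.10290 = 4.2644.
⟨E⟩ = Σ EᵢPᵢ = 5.3755 ×10⁻²¹ J.
S/k_B = ln Z + ⟨E⟩/kT = ln(4.2644) + 5.3755/8.51 = 1.4503 + 0.63167 = 2.08.

2.08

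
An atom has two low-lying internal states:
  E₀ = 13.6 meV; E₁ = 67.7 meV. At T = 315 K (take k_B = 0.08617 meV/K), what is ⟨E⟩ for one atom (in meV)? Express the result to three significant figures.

20.1 meV

k_BT = 0.08617 × 315 K = 27.144 meV.
Eᵢ/kT = 0.50103, 2.4941.
Z = Σ e^(−Eᵢ/kT) = e^(−0.50103) + e^(−2.4941) = 0.60591 + 0.082571 = 0.68848.
⟨E⟩ = Σ Eᵢ e^(−Eᵢ/kT) / Z = (13.6·0.60591 + 67.7·0.082571) / 0.68848 = 20.1 meV.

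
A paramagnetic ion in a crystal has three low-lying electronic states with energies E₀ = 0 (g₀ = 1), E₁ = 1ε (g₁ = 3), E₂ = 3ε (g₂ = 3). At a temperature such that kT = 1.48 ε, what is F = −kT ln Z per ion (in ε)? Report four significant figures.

-1.587 ε

Eᵢ/kT = 0, 0.675676, 2.02703.
Z = Σ gᵢe^(−Eᵢ/kT) = 1·e^(−0) + 3·e^(−0.675676) + 3·e^(−2.02703) = 1.00000 + 1.52644 + 0.395179 = 2.92162.
F = −kT ln Z = −1.48 × ln(2.92162) = −1.48 × 1.07214 = -1.587 ε.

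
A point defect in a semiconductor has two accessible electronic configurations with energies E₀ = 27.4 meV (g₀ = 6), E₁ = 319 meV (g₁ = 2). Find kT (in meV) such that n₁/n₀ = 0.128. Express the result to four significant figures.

304.7 meV

n₁/n₀ = (g₁/g₀) exp[−(E₁−E₀)/kT] = 0.128.
⇒ (E₁−E₀)/kT = ln((2/6)/0.128) = ln(2.60417) = 0.957114.
kT = 291.6 meV / 0.957114 = 304.7 meV.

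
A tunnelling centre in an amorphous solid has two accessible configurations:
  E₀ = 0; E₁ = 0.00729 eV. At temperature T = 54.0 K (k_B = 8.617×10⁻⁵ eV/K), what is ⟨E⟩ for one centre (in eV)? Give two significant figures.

0.0013 eV

k_BT = 8.617×10⁻⁵ × 54.0 K = 0.004653 eV.
Eᵢ/kT = 0, 1.567.
Z = Σ e^(−Eᵢ/kT) = e^(−0) + e^(−1.567) = 1.000 + 0.2087 = 1.209.
⟨E⟩ = Σ Eᵢ e^(−Eᵢ/kT) / Z = (0·1.000 + 0.00729·0.2087) / 1.209 = 0.0013 eV.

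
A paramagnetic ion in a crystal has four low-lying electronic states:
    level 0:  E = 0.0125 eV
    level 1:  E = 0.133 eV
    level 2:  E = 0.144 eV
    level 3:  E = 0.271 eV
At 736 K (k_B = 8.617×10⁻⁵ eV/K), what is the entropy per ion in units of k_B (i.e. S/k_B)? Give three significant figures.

k_BT = 8.617×10⁻⁵ × 736 K = 0.063421 eV.
Eᵢ/kT = 0.19710, 2.0971, 2.2705, 4.2730.
Z = Σ e^(−Eᵢ/kT) = e^(−0.19710) + e^(−2.0971) + e^(−2.2705) + e^(−4.2730) = 0.82111 + 0.12281 + 0.10326 + 0.013940 = 1.0611.
⟨E⟩ = Σ EᵢPᵢ = 0.042640 eV.
S/k_B = ln Z + ⟨E⟩/kT = ln(1.0611) + 0.042640/0.063421 = 0.059306 + 0.67233 = 0.732.

0.732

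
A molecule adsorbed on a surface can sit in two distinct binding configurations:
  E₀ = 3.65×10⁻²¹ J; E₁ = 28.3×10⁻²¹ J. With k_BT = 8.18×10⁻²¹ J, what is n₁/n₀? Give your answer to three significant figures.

0.0491

n₁/n₀ = exp[−(E₁−E₀)/kT] = exp(−(24.65 ×10⁻²¹ J)/(8.18 ×10⁻²¹ J)) = exp(-3.0134) = 0.0491.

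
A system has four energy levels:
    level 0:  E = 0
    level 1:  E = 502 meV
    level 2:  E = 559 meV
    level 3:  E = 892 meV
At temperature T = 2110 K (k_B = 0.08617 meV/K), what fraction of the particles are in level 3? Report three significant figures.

0.00663

k_BT = 0.08617 × 2110 K = 181.82 meV.
Eᵢ/kT = 0, 2.7610, 3.0745, 4.9060.
Z = Σ e^(−Eᵢ/kT) = e^(−0) + e^(−2.7610) + e^(−3.0745) + e^(−4.9060) = 1.0000 + 0.063229 + 0.046213 + 0.0074020 = 1.1168.
P₃ = e^(−E₃/kT) / Z = 0.0074020/1.1168 = 0.00663.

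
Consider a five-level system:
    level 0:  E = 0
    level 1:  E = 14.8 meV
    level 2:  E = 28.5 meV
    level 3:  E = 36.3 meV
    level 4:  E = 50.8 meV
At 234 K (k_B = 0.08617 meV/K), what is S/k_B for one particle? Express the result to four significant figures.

1.285

k_BT = 0.08617 × 234 K = 20.1638 meV.
Eᵢ/kT = 0, 0.733989, 1.41342, 1.80026, 2.51937.
Z = Σ e^(−Eᵢ/kT) = e^(−0) + e^(−0.733989) + e^(−1.41342) + e^(−1.80026) + e^(−2.51937) = 1.00000 + 0.479990 + 0.243310 + 0.165256 + 0.0805103 = 1.96907.
⟨E⟩ = Σ EᵢPᵢ = 12.2529 meV.
S/k_B = ln Z + ⟨E⟩/kT = ln(1.96907) + 12.2529/20.1638 = 0.677561 + 0.607668 = 1.285.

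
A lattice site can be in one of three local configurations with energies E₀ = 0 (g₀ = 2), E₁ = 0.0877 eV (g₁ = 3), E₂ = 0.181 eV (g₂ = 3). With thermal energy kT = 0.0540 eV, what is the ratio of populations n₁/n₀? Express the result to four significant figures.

0.2956

n₁/n₀ = (g₁/g₀) exp[−(E₁−E₀)/kT] = (3/2) × exp(−(0.0877 eV)/(0.0540 eV)) = (3/2) × exp(-1.62407) = 0.2956.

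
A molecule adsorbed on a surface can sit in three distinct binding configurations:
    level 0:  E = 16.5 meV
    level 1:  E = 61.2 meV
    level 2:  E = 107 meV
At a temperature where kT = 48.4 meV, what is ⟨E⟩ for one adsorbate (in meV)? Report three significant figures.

Eᵢ/kT = 0.34091, 1.2645, 2.2107.
Z = Σ e^(−Eᵢ/kT) = e^(−0.34091) + e^(−1.2645) + e^(−2.2107) = 0.71112 + 0.28238 + 0.10962 = 1.1031.
⟨E⟩ = Σ Eᵢ e^(−Eᵢ/kT) / Z = (16.5·0.71112 + 61.2·0.28238 + 107·0.10962) / 1.1031 = 36.9 meV.

36.9 meV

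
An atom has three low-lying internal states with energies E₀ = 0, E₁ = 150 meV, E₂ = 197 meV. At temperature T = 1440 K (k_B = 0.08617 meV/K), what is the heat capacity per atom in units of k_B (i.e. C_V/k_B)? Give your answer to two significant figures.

0.43

k_BT = 0.08617 × 1440 K = 124.1 meV.
Eᵢ/kT = 0, 1.209, 1.587.
Z = Σ e^(−Eᵢ/kT) = e^(−0) + e^(−1.209) + e^(−1.587) = 1.000 + 0.2985 + 0.2045 = 1.503.
⟨E⟩ = 56.59 meV, ⟨E²⟩ = 9749 meV².
C_V/k_B = (⟨E²⟩ − ⟨E⟩²)/(kT)² = (9749 − 3202)/15400 = 0.43.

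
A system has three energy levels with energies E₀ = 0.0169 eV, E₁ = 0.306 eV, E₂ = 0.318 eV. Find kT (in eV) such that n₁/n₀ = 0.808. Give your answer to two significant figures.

n₁/n₀ = exp[−(E₁−E₀)/kT] = 0.808.
⇒ (E₁−E₀)/kT = ln(1/0.808) = ln(1.238) = 0.2135.
kT = 0.2891 eV / 0.2135 = 1.4 eV.

1.4 eV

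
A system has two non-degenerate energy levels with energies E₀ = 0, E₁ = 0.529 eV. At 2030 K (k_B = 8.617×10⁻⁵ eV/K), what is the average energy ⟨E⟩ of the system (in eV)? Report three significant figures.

k_BT = 8.617×10⁻⁵ × 2030 K = 0.17493 eV.
Eᵢ/kT = 0, 3.0241.
Z = Σ e^(−Eᵢ/kT) = e^(−0) + e^(−3.0241) = 1.0000 + 0.048602 = 1.0486.
⟨E⟩ = Σ Eᵢ e^(−Eᵢ/kT) / Z = (0·1.0000 + 0.529·0.048602) / 1.0486 = 0.0245 eV.

0.0245 eV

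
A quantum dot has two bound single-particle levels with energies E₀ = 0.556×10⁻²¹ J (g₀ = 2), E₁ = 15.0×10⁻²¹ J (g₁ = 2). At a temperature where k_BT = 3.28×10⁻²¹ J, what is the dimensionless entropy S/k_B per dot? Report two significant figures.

Eᵢ/kT = 0.1695, 4.573.
Z = Σ gᵢe^(−Eᵢ/kT) = 2·e^(−0.1695) + 2·e^(−4.573) = 1.688 + 0.02065 = 1.709.
⟨E⟩ = Σ EᵢPᵢ = 0.7304 ×10⁻²¹ J.
S/k_B = ln Z + ⟨E⟩/kT = ln(1.709) + 0.7304/3.28 = 0.5359 + 0.2227 = 0.76.

0.76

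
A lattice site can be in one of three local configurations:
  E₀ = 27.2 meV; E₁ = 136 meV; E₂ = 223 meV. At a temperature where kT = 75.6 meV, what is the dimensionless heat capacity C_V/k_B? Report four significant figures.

0.5912

Eᵢ/kT = 0.359788, 1.79894, 2.94974.
Z = Σ e^(−Eᵢ/kT) = e^(−0.359788) + e^(−1.79894) + e^(−2.94974) = 0.697824 + 0.165474 + 0.0523533 = 0.915651.
⟨E⟩ = 58.0571 meV, ⟨E²⟩ = 6749.69 meV².
C_V/k_B = (⟨E²⟩ − ⟨E⟩²)/(kT)² = (6749.69 − 3370.63)/5715.36 = 0.5912.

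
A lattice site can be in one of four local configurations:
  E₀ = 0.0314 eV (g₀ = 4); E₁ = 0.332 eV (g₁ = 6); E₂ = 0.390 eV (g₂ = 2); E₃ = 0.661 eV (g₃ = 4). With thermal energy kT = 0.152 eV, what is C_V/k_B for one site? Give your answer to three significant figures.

0.846

Eᵢ/kT = 0.20658, 2.1842, 2.5658, 4.3487.
Z = Σ gᵢe^(−Eᵢ/kT) = 4·e^(−0.20658) + 6·e^(−2.1842) + 2·e^(−2.5658) + 4·e^(−4.3487) = 3.2534 + 0.67541 + 0.15372 + 0.051694 = 4.1342.
⟨E⟩ = 0.10172 eV, ⟨E²⟩ = 0.029902 eV².
C_V/k_B = (⟨E²⟩ − ⟨E⟩²)/(kT)² = (0.029902 − 0.010347)/0.023104 = 0.846.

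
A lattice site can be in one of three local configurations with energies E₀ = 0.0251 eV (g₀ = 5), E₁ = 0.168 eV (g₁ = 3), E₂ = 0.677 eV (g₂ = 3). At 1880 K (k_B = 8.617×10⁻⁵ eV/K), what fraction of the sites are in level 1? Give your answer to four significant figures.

0.1972

k_BT = 8.617×10⁻⁵ × 1880 K = 0.162000 eV.
Eᵢ/kT = 0.154938, 1.03704, 4.17901.
Z = Σ gᵢe^(−Eᵢ/kT) = 5·e^(−0.154938) + 3·e^(−1.03704) + 3·e^(−4.17901) = 4.28234 + 1.06351 + 0.0459410 = 5.39179.
P₁ = g₁ e^(−E₁/kT) / Z = 1.06351/5.39179 = 0.1972.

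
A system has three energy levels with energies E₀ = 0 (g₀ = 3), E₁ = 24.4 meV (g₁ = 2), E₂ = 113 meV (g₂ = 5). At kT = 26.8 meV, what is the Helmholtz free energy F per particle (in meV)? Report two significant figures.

Eᵢ/kT = 0, 0.9104, 4.216.
Z = Σ gᵢe^(−Eᵢ/kT) = 3·e^(−0) + 2·e^(−0.9104) + 5·e^(−4.216) = 3.000 + 0.8047 + 0.07379 = 3.878.
F = −kT ln Z = −26.8 × ln(3.878) = −26.8 × 1.355 = -36 meV.

-36 meV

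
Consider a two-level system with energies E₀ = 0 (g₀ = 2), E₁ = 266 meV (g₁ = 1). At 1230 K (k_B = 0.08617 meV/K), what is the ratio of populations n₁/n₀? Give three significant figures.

0.0406

k_BT = 0.08617 × 1230 K = 105.99 meV.
n₁/n₀ = (g₁/g₀) exp[−(E₁−E₀)/kT] = (1/2) × exp(−(266 meV)/(105.99 meV)) = (1/2) × exp(-2.5097) = 0.0406.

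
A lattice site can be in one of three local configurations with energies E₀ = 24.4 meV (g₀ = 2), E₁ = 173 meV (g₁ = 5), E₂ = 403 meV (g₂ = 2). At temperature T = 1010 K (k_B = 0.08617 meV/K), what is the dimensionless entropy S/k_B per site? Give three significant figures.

1.64

k_BT = 0.08617 × 1010 K = 87.032 meV.
Eᵢ/kT = 0.28036, 1.9878, 4.6305.
Z = Σ gᵢe^(−Eᵢ/kT) = 2·e^(−0.28036) + 5·e^(−1.9878) + 2·e^(−4.6305) = 1.5110 + 0.68498 + 0.019500 = 2.2155.
⟨E⟩ = Σ EᵢPᵢ = 73.676 meV.
S/k_B = ln Z + ⟨E⟩/kT = ln(2.2155) + 73.676/87.032 = 0.79548 + 0.84654 = 1.64.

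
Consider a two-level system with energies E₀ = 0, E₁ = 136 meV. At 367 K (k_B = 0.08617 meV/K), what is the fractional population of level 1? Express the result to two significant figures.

0.013

k_BT = 0.08617 × 367 K = 31.62 meV.
Eᵢ/kT = 0, 4.301.
Z = Σ e^(−Eᵢ/kT) = e^(−0) + e^(−4.301) = 1.000 + 0.01355 = 1.014.
P₁ = e^(−E₁/kT) / Z = 0.01355/1.014 = 0.013.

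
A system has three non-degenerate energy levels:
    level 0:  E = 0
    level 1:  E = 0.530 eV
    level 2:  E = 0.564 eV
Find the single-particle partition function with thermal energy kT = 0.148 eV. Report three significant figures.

Eᵢ/kT = 0, 3.5811, 3.8108.
Z = Σ e^(−Eᵢ/kT) = e^(−0) + e^(−3.5811) + e^(−3.8108) = 1.0000 + 0.027845 + 0.022130 = 1.0500.

Z = 1.05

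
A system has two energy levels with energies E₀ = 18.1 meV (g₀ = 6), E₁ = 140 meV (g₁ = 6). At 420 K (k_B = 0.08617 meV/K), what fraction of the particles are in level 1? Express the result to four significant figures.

0.03330

k_BT = 0.08617 × 420 K = 36.1914 meV.
Eᵢ/kT = 0.500119, 3.86832.
Z = Σ gᵢe^(−Eᵢ/kT) = 6·e^(−0.500119) + 6·e^(−3.86832) = 3.63875 + 0.125361 = 3.76411.
P₁ = g₁ e^(−E₁/kT) / Z = 0.125361/3.76411 = 0.03330.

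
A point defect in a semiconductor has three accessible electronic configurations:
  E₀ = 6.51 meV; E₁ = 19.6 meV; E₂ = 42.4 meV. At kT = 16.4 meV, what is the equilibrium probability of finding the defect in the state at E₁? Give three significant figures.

0.288

Eᵢ/kT = 0.39695, 1.1951, 2.5854.
Z = Σ e^(−Eᵢ/kT) = e^(−0.39695) + e^(−1.1951) + e^(−2.5854) = 0.67237 + 0.30267 + 0.075366 = 1.0504.
P₁ = e^(−E₁/kT) / Z = 0.30267/1.0504 = 0.288.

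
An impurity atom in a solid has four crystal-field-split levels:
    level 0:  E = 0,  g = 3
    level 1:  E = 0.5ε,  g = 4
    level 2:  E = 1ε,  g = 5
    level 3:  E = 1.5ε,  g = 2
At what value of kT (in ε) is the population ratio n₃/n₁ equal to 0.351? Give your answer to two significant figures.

n₃/n₁ = (g₃/g₁) exp[−(E₃−E₁)/kT] = 0.351.
⇒ (E₃−E₁)/kT = ln((2/4)/0.351) = ln(1.425) = 0.3542.
kT = 1.0ε / 0.3542 = 2.8 ε.

2.8 ε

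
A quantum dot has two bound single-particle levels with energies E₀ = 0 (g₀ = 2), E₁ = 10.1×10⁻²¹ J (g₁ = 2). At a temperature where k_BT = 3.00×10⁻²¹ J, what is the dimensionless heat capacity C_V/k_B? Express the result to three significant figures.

Eᵢ/kT = 0, 3.3667.
Z = Σ gᵢe^(−Eᵢ/kT) = 2·e^(−0) + 2·e^(−3.3667) = 2.0000 + 0.069007 = 2.0690.
⟨E⟩ = 0.33686, ⟨E²⟩ = 3.4023.
C_V/k_B = (⟨E²⟩ − ⟨E⟩²)/(kT)² = (3.4023 − 0.11347)/9.0000 = 0.365.

0.365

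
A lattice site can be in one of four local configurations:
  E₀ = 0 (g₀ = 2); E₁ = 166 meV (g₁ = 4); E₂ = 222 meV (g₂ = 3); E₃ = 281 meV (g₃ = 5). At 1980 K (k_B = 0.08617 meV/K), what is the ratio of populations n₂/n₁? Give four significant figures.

k_BT = 0.08617 × 1980 K = 170.617 meV.
n₂/n₁ = (g₂/g₁) exp[−(E₂−E₁)/kT] = (3/4) × exp(−(56 meV)/(170.617 meV)) = (3/4) × exp(-0.328221) = 0.5402.

0.5402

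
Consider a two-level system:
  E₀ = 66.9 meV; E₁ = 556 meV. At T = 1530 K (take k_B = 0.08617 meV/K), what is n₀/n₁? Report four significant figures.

k_BT = 0.08617 × 1530 K = 131.840 meV.
n₀/n₁ = exp[−(E₀−E₁)/kT] = exp(−(-489.1 meV)/(131.840 meV)) = exp(3.70980) = 40.85.

40.85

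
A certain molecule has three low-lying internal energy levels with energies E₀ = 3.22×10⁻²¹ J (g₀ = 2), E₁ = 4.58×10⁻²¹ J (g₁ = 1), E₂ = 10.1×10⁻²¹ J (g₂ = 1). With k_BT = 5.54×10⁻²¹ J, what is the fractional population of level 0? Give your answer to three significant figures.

0.651

Eᵢ/kT = 0.58123, 0.82671, 1.8231.
Z = Σ gᵢe^(−Eᵢ/kT) = 2·e^(−0.58123) + 1·e^(−0.82671) + 1·e^(−1.8231) = 1.1184 + 0.43749 + 0.16152 = 1.7174.
P₀ = g₀ e^(−E₀/kT) / Z = 1.1184/1.7174 = 0.651.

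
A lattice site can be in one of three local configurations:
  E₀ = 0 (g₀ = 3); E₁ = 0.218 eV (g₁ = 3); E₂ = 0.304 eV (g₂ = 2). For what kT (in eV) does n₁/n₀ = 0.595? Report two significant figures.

0.42 eV

n₁/n₀ = (g₁/g₀) exp[−(E₁−E₀)/kT] = 0.595.
⇒ (E₁−E₀)/kT = ln((3/3)/0.595) = ln(1.681) = 0.5194.
kT = 0.218 eV / 0.5194 = 0.42 eV.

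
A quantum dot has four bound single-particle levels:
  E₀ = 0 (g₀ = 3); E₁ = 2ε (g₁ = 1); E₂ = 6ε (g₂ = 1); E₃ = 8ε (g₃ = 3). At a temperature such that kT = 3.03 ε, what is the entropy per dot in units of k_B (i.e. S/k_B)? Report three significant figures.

1.66

Eᵢ/kT = 0, 0.66007, 1.9802, 2.6403.
Z = Σ gᵢe^(−Eᵢ/kT) = 3·e^(−0) + 1·e^(−0.66007) + 1·e^(−1.9802) + 3·e^(−2.6403) = 3.0000 + 0.51682 + 0.13804 + 0.21402 = 3.8689.
⟨E⟩ = Σ EᵢPᵢ = 0.92379 ε.
S/k_B = ln Z + ⟨E⟩/kT = ln(3.8689) + 0.92379/3.03 = 1.3530 + 0.30488 = 1.66.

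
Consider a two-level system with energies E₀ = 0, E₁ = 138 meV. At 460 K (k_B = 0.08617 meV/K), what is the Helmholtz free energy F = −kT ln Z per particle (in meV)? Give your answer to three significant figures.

-1.20 meV

k_BT = 0.08617 × 460 K = 39.638 meV.
Eᵢ/kT = 0, 3.4815.
Z = Σ e^(−Eᵢ/kT) = e^(−0) + e^(−3.4815) = 1.0000 + 0.030761 = 1.0308.
F = −kT ln Z = −39.638 × ln(1.0308) = −39.638 × 0.030335 = -1.20 meV.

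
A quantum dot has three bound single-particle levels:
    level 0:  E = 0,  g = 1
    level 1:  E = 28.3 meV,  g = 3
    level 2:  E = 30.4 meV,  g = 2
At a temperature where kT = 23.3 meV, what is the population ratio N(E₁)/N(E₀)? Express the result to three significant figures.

n₁/n₀ = (g₁/g₀) exp[−(E₁−E₀)/kT] = (3/1) × exp(−(28.3 meV)/(23.3 meV)) = (3/1) × exp(-1.2146) = 0.890.

0.890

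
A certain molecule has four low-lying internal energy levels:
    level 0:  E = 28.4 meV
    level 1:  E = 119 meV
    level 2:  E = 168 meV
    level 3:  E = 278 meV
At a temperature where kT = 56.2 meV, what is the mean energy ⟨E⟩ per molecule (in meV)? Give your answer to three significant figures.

Eᵢ/kT = 0.50534, 2.1174, 2.9893, 4.9466.
Z = Σ e^(−Eᵢ/kT) = e^(−0.50534) + e^(−2.1174) + e^(−2.9893) + e^(−4.9466) = 0.60330 + 0.12034 + 0.050323 + 0.0071075 = 0.78107.
⟨E⟩ = Σ Eᵢ e^(−Eᵢ/kT) / Z = (28.4·0.60330 + 119·0.12034 + 168·0.050323 + 278·0.0071075) / 0.78107 = 53.6 meV.

53.6 meV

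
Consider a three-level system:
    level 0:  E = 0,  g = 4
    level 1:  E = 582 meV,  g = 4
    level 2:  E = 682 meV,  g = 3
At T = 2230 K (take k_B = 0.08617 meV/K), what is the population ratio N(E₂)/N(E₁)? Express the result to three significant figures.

k_BT = 0.08617 × 2230 K = 192.16 meV.
n₂/n₁ = (g₂/g₁) exp[−(E₂−E₁)/kT] = (3/4) × exp(−(100 meV)/(192.16 meV)) = (3/4) × exp(-0.52040) = 0.446.

0.446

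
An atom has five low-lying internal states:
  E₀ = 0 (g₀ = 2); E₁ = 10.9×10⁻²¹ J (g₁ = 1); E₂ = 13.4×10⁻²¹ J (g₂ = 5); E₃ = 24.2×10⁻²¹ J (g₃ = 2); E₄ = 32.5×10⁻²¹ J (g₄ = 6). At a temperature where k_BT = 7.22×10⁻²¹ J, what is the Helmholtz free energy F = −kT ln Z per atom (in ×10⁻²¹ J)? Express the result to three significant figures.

Eᵢ/kT = 0, 1.5097, 1.8560, 3.3518, 4.5014.
Z = Σ gᵢe^(−Eᵢ/kT) = 2·e^(−0) + 1·e^(−1.5097) + 5·e^(−1.8560) + 2·e^(−3.3518) + 6·e^(−4.5014) = 2.0000 + 0.22098 + 0.78148 + 0.070043 + 0.066561 = 3.1391.
F = −kT ln Z = −7.22 × ln(3.1391) = −7.22 × 1.1439 = -8.26 ×10⁻²¹ J.

-8.26 ×10⁻²¹ J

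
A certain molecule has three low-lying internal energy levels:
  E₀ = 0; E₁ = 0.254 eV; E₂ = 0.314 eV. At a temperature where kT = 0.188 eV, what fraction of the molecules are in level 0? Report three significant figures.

0.691

Eᵢ/kT = 0, 1.3511, 1.6702.
Z = Σ e^(−Eᵢ/kT) = e^(−0) + e^(−1.3511) + e^(−1.6702) = 1.0000 + 0.25896 + 0.18821 = 1.4472.
P₀ = e^(−E₀/kT) / Z = 1.0000/1.4472 = 0.691.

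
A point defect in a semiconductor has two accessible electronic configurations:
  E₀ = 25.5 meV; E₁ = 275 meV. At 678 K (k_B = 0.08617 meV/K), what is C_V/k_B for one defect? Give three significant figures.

k_BT = 0.08617 × 678 K = 58.423 meV.
Eᵢ/kT = 0.43647, 4.7071.
Z = Σ e^(−Eᵢ/kT) = e^(−0.43647) + e^(−4.7071) = 0.64631 + 0.0090309 = 0.65534.
⟨E⟩ = 28.938 meV, ⟨E²⟩ = 1683.4 meV².
C_V/k_B = (⟨E²⟩ − ⟨E⟩²)/(kT)² = (1683.4 − 837.41)/3413.2 = 0.248.

0.248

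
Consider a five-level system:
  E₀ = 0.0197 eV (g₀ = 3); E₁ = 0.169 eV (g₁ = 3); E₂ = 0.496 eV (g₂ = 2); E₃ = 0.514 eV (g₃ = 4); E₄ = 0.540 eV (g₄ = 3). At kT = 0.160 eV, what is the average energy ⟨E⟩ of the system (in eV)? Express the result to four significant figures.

0.1016 eV

Eᵢ/kT = 0.123125, 1.05625, 3.10000, 3.21250, 3.37500.
Z = Σ gᵢe^(−Eᵢ/kT) = 3·e^(−0.123125) + 3·e^(−1.05625) + 2·e^(−3.10000) + 4·e^(−3.21250) + 3·e^(−3.37500) = 2.65246 + 1.04327 + 0.0900984 + 0.161023 + 0.102654 = 4.04951.
⟨E⟩ = Σ Eᵢ gᵢe^(−Eᵢ/kT) / Z = (0.0197·2.65246 + 0.169·1.04327 + 0.496·0.0900984 + 0.514·0.161023 + 0.540·0.102654) / 4.04951 = 0.1016 eV.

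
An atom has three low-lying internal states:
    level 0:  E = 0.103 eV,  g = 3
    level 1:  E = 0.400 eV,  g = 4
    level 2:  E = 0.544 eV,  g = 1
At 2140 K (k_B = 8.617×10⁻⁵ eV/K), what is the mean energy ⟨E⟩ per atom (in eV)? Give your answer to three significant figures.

k_BT = 8.617×10⁻⁵ × 2140 K = 0.18440 eV.
Eᵢ/kT = 0.55857, 2.1692, 2.9501.
Z = Σ gᵢe^(−Eᵢ/kT) = 3·e^(−0.55857) + 4·e^(−2.1692) + 1·e^(−2.9501) = 1.7161 + 0.45708 + 0.052334 = 2.2255.
⟨E⟩ = Σ Eᵢ gᵢe^(−Eᵢ/kT) / Z = (0.103·1.7161 + 0.400·0.45708 + 0.544·0.052334) / 2.2255 = 0.174 eV.

0.174 eV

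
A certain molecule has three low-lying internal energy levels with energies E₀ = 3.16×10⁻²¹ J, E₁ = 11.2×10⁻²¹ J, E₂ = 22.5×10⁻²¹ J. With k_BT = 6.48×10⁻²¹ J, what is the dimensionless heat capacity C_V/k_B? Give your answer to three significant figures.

0.524

Eᵢ/kT = 0.48765, 1.7284, 3.4722.
Z = Σ e^(−Eᵢ/kT) = e^(−0.48765) + e^(−1.7284) + e^(−3.4722) = 0.61407 + 0.17757 + 0.031049 = 0.82269.
⟨E⟩ = 5.6253, ⟨E²⟩ = 53.635.
C_V/k_B = (⟨E²⟩ − ⟨E⟩²)/(kT)² = (53.635 − 31.644)/41.990 = 0.524.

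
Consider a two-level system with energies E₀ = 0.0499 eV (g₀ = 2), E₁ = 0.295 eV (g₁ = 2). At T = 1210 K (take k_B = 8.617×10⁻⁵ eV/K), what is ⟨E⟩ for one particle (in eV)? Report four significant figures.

0.07123 eV

k_BT = 8.617×10⁻⁵ × 1210 K = 0.104266 eV.
Eᵢ/kT = 0.478584, 2.82930.
Z = Σ gᵢe^(−Eᵢ/kT) = 2·e^(−0.478584) + 2·e^(−2.82930) = 1.23932 + 0.118108 = 1.35743.
⟨E⟩ = Σ Eᵢ gᵢe^(−Eᵢ/kT) / Z = (0.0499·1.23932 + 0.295·0.118108) / 1.35743 = 0.07123 eV.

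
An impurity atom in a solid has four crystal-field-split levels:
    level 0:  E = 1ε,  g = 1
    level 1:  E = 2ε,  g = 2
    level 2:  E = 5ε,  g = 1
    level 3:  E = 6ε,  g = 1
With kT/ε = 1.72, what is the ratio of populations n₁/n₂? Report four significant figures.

n₁/n₂ = (g₁/g₂) exp[−(E₁−E₂)/kT] = (2/1) × exp(−(-3ε)/(1.72ε)) = (2/1) × exp(1.74419) = 11.44.

11.44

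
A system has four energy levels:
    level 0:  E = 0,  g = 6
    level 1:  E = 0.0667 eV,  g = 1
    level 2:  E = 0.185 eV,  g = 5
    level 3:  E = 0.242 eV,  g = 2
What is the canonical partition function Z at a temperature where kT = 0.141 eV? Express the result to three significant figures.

Z = 8.33

Eᵢ/kT = 0, 0.47305, 1.3121, 1.7163.
Z = Σ gᵢe^(−Eᵢ/kT) = 6·e^(−0) + 1·e^(−0.47305) + 5·e^(−1.3121) + 2·e^(−1.7163) = 6.0000 + 0.62310 + 1.3463 + 0.35946 = 8.3289.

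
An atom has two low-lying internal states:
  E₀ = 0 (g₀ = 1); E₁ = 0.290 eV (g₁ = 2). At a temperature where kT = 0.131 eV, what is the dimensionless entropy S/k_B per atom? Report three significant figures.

Eᵢ/kT = 0, 2.2137.
Z = Σ gᵢe^(−Eᵢ/kT) = 1·e^(−0) + 2·e^(−2.2137) = 1.0000 + 0.21859 = 1.2186.
⟨E⟩ = Σ EᵢPᵢ = 0.052020 eV.
S/k_B = ln Z + ⟨E⟩/kT = ln(1.2186) + 0.052020/0.131 = 0.19770 + 0.39710 = 0.595.

0.595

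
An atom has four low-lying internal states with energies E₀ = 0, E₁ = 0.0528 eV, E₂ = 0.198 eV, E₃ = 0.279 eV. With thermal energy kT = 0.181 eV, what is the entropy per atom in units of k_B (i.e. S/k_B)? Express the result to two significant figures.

Eᵢ/kT = 0, 0.2917, 1.094, 1.541.
Z = Σ e^(−Eᵢ/kT) = e^(−0) + e^(−0.2917) + e^(−1.094) + e^(−1.541) = 1.000 + 0.7470 + 0.3349 + 0.2142 = 2.296.
⟨E⟩ = Σ EᵢPᵢ = 0.07209 eV.
S/k_B = ln Z + ⟨E⟩/kT = ln(2.296) + 0.07209/0.181 = 0.8312 + 0.3983 = 1.2.

1.2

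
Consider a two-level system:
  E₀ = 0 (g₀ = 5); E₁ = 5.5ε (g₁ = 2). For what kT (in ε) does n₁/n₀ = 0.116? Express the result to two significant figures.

n₁/n₀ = (g₁/g₀) exp[−(E₁−E₀)/kT] = 0.116.
⇒ (E₁−E₀)/kT = ln((2/5)/0.116) = ln(3.448) = 1.238.
kT = 5.5ε / 1.238 = 4.4 ε.

4.4 ε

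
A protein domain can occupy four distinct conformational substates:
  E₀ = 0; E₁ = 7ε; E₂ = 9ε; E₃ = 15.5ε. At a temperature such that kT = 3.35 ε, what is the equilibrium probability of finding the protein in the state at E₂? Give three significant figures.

Eᵢ/kT = 0, 2.0896, 2.6866, 4.6269.
Z = Σ e^(−Eᵢ/kT) = e^(−0) + e^(−2.0896) + e^(−2.6866) + e^(−4.6269) = 1.0000 + 0.12374 + 0.068112 + 0.0097850 = 1.2016.
P₂ = e^(−E₂/kT) / Z = 0.068112/1.2016 = 0.0567.

0.0567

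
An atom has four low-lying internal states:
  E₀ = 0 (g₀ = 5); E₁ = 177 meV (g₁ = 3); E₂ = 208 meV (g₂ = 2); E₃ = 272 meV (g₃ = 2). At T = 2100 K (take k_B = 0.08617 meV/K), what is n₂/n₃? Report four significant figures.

1.424

k_BT = 0.08617 × 2100 K = 180.957 meV.
n₂/n₃ = (g₂/g₃) exp[−(E₂−E₃)/kT] = (2/2) × exp(−(-64 meV)/(180.957 meV)) = (2/2) × exp(0.353675) = 1.424.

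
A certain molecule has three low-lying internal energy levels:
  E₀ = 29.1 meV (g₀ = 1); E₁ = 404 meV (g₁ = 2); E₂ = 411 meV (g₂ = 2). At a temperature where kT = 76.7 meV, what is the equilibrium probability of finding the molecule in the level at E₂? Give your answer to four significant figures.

Eᵢ/kT = 0.379400, 5.26728, 5.35854.
Z = Σ gᵢe^(−Eᵢ/kT) = 1·e^(−0.379400) + 2·e^(−5.26728) + 2·e^(−5.35854) = 0.684272 + 0.0103152 + 0.00941555 = 0.704003.
P₂ = g₂ e^(−E₂/kT) / Z = 0.00941555/0.704003 = 0.01337.

0.01337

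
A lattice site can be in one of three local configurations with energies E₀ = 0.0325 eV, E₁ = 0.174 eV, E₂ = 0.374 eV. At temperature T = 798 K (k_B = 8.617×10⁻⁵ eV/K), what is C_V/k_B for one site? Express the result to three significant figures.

k_BT = 8.617×10⁻⁵ × 798 K = 0.068764 eV.
Eᵢ/kT = 0.47263, 2.5304, 5.4389.
Z = Σ e^(−Eᵢ/kT) = e^(−0.47263) + e^(−2.5304) + e^(−5.4389) = 0.62336 + 0.079627 + 0.0043443 = 0.70733.
⟨E⟩ = 0.050527 eV, ⟨E²⟩ = 0.0051982 eV².
C_V/k_B = (⟨E²⟩ − ⟨E⟩²)/(kT)² = (0.0051982 − 0.0025530)/0.0047285 = 0.559.

0.559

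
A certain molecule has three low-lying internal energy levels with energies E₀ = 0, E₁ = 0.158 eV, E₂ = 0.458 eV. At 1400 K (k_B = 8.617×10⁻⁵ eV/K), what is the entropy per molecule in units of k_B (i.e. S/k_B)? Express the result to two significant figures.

0.60

k_BT = 8.617×10⁻⁵ × 1400 K = 0.1206 eV.
Eᵢ/kT = 0, 1.310, 3.798.
Z = Σ e^(−Eᵢ/kT) = e^(−0) + e^(−1.310) + e^(−3.798) = 1.000 + 0.2698 + 0.02242 = 1.292.
⟨E⟩ = Σ EᵢPᵢ = 0.04094 eV.
S/k_B = ln Z + ⟨E⟩/kT = ln(1.292) + 0.04094/0.1206 = 0.2562 + 0.3395 = 0.60.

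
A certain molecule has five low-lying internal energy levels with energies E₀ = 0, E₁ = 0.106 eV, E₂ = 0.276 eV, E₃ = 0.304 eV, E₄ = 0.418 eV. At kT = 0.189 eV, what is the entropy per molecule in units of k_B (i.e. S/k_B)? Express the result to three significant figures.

Eᵢ/kT = 0, 0.56085, 1.4603, 1.6085, 2.2116.
Z = Σ e^(−Eᵢ/kT) = e^(−0) + e^(−0.56085) + e^(−1.4603) + e^(−1.6085) + e^(−2.2116) = 1.0000 + 0.57072 + 0.23217 + 0.20019 + 0.10953 = 2.1126.
⟨E⟩ = Σ EᵢPᵢ = 0.10945 eV.
S/k_B = ln Z + ⟨E⟩/kT = ln(2.1126) + 0.10945/0.189 = 0.74792 + 0.57910 = 1.33.

1.33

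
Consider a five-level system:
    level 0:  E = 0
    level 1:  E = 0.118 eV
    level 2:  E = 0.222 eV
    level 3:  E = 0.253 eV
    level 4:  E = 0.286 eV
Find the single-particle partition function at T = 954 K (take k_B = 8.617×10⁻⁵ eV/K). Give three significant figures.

Z = 1.38

k_BT = 8.617×10⁻⁵ × 954 K = 0.082206 eV.
Eᵢ/kT = 0, 1.4354, 2.7005, 3.0776, 3.4791.
Z = Σ e^(−Eᵢ/kT) = e^(−0) + e^(−1.4354) + e^(−2.7005) + e^(−3.0776) + e^(−3.4791) = 1.0000 + 0.23802 + 0.067172 + 0.046070 + 0.030835 = 1.3821.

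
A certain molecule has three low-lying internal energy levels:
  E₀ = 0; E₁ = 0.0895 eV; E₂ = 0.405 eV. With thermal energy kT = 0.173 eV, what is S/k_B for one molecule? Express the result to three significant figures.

Eᵢ/kT = 0, 0.51734, 2.3410.
Z = Σ e^(−Eᵢ/kT) = e^(−0) + e^(−0.51734) + e^(−2.3410) = 1.0000 + 0.59610 + 0.096231 = 1.6923.
⟨E⟩ = Σ EᵢPᵢ = 0.054556 eV.
S/k_B = ln Z + ⟨E⟩/kT = ln(1.6923) + 0.054556/0.173 = 0.52609 + 0.31535 = 0.841.

0.841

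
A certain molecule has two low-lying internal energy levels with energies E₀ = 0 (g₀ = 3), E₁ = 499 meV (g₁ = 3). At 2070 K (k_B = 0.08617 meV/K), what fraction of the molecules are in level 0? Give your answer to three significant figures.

0.943

k_BT = 0.08617 × 2070 K = 178.37 meV.
Eᵢ/kT = 0, 2.7976.
Z = Σ gᵢe^(−Eᵢ/kT) = 3·e^(−0) + 3·e^(−2.7976) = 3.0000 + 0.18287 = 3.1829.
P₀ = g₀ e^(−E₀/kT) / Z = 3.0000/3.1829 = 0.943.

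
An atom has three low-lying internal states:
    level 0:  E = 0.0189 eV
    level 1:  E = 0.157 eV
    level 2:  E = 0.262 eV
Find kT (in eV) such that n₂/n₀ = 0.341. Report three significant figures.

0.226 eV

n₂/n₀ = exp[−(E₂−E₀)/kT] = 0.341.
⇒ (E₂−E₀)/kT = ln(1/0.341) = ln(2.9326) = 1.0759.
kT = 0.2431 eV / 1.0759 = 0.226 eV.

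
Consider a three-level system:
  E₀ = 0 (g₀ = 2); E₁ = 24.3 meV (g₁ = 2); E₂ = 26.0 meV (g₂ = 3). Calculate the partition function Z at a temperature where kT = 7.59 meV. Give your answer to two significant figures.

Eᵢ/kT = 0, 3.202, 3.426.
Z = Σ gᵢe^(−Eᵢ/kT) = 2·e^(−0) + 2·e^(−3.202) + 3·e^(−3.426) = 2.000 + 0.08136 + 0.09755 = 2.179.

Z = 2.2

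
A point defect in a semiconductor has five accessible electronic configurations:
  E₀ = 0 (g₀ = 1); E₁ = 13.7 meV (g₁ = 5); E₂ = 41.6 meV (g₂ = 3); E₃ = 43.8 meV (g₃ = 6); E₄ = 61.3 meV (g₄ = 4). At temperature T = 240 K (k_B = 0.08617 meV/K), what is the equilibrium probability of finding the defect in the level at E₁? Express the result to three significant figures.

k_BT = 0.08617 × 240 K = 20.681 meV.
Eᵢ/kT = 0, 0.66244, 2.0115, 2.1179, 2.9641.
Z = Σ gᵢe^(−Eᵢ/kT) = 1·e^(−0) + 5·e^(−0.66244) + 3·e^(−2.0115) + 6·e^(−2.1179) + 4·e^(−2.9641) = 1.0000 + 2.5780 + 0.40136 + 0.72170 + 0.20643 = 4.9075.
P₁ = g₁ e^(−E₁/kT) / Z = 2.5780/4.9075 = 0.525.

0.525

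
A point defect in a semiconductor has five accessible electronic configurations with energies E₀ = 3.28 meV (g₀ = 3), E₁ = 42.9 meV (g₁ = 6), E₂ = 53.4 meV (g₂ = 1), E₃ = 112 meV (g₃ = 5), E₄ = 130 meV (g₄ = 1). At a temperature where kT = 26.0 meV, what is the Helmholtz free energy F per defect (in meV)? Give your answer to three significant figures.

-36.0 meV

Eᵢ/kT = 0.12615, 1.6500, 2.0538, 4.3077, 5.0000.
Z = Σ gᵢe^(−Eᵢ/kT) = 3·e^(−0.12615) + 6·e^(−1.6500) + 1·e^(−2.0538) + 5·e^(−4.3077) + 1·e^(−5.0000) = 2.6444 + 1.1523 + 0.12825 + 0.067322 + 0.0067379 = 3.9990.
F = −kT ln Z = −26.0 × ln(3.9990) = −26.0 × 1.3860 = -36.0 meV.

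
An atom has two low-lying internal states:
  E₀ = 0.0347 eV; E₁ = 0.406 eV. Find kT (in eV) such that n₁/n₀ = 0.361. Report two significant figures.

n₁/n₀ = exp[−(E₁−E₀)/kT] = 0.361.
⇒ (E₁−E₀)/kT = ln(1/0.361) = ln(2.770) = 1.019.
kT = 0.3713 eV / 1.019 = 0.36 eV.

0.36 eV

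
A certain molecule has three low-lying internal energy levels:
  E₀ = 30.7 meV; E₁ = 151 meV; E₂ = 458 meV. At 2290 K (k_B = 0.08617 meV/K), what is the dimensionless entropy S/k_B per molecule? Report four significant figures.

k_BT = 0.08617 × 2290 K = 197.329 meV.
Eᵢ/kT = 0.155578, 0.765220, 2.32100.
Z = Σ e^(−Eᵢ/kT) = e^(−0.155578) + e^(−0.765220) + e^(−2.32100) = 0.855920 + 0.465232 + 0.0981754 = 1.41933.
⟨E⟩ = Σ EᵢPᵢ = 99.6887 meV.
S/k_B = ln Z + ⟨E⟩/kT = ln(1.41933) + 99.6887/197.329 = 0.350185 + 0.505190 = 0.8554.

0.8554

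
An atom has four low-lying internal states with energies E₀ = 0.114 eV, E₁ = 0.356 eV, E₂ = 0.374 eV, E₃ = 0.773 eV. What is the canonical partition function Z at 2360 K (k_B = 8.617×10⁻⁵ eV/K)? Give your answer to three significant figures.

k_BT = 8.617×10⁻⁵ × 2360 K = 0.20336 eV.
Eᵢ/kT = 0.56058, 1.7506, 1.8391, 3.8011.
Z = Σ e^(−Eᵢ/kT) = e^(−0.56058) + e^(−1.7506) + e^(−1.8391) + e^(−3.8011) = 0.57088 + 0.17367 + 0.15896 + 0.022346 = 0.92586.

Z = 0.926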